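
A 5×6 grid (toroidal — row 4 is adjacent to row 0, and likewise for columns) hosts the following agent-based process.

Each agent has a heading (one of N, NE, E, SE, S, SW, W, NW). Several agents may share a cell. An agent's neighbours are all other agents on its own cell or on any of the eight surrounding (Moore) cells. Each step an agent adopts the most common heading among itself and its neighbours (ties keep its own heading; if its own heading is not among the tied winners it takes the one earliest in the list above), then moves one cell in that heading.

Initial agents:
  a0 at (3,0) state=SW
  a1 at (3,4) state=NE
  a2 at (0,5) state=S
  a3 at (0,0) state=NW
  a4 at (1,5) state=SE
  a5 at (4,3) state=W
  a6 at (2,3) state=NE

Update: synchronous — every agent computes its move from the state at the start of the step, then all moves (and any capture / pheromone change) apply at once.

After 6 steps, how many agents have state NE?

6

t=1: a0@(4,5):SW a1@(2,5):NE a2@(1,5):S a3@(4,5):NW a4@(2,0):SE a5@(4,2):W a6@(1,4):NE
t=2: a0@(0,4):SW a1@(1,0):NE a2@(0,0):NE a3@(3,4):NW a4@(3,1):SE a5@(4,1):W a6@(0,5):NE
t=3: a0@(1,3):SW a1@(0,1):NE a2@(4,1):NE a3@(2,3):NW a4@(4,2):SE a5@(4,0):W a6@(4,0):NE
t=4: a0@(2,2):SW a1@(4,2):NE a2@(3,2):NE a3@(1,2):NW a4@(3,3):NE a5@(3,1):NE a6@(3,1):NE
t=5: a0@(1,3):NE a1@(3,3):NE a2@(2,3):NE a3@(0,1):NW a4@(2,4):NE a5@(2,2):NE a6@(2,2):NE
t=6: a0@(0,4):NE a1@(2,4):NE a2@(1,4):NE a3@(4,0):NW a4@(1,5):NE a5@(1,3):NE a6@(1,3):NE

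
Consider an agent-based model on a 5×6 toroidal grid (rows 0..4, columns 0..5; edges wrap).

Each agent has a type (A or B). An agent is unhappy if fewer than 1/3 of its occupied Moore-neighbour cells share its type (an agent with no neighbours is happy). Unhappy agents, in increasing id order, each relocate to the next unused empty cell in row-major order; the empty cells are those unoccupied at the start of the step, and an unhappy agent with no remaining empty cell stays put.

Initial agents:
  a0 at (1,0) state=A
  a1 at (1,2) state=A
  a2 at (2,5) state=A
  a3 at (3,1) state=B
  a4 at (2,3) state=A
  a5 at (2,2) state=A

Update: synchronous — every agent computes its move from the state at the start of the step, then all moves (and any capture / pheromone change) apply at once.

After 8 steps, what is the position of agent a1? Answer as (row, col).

t=1: a0@(1,0):A a1@(1,2):A a2@(2,5):A a3@(0,0):B a4@(2,3):A a5@(2,2):A
t=2: a0@(1,0):A a1@(1,2):A a2@(2,5):A a3@(0,1):B a4@(2,3):A a5@(2,2):A
t=3: a0@(1,0):A a1@(1,2):A a2@(2,5):A a3@(0,0):B a4@(2,3):A a5@(2,2):A
t=4: a0@(1,0):A a1@(1,2):A a2@(2,5):A a3@(0,1):B a4@(2,3):A a5@(2,2):A
t=5: a0@(1,0):A a1@(1,2):A a2@(2,5):A a3@(0,0):B a4@(2,3):A a5@(2,2):A
t=6: a0@(1,0):A a1@(1,2):A a2@(2,5):A a3@(0,1):B a4@(2,3):A a5@(2,2):A
t=7: a0@(1,0):A a1@(1,2):A a2@(2,5):A a3@(0,0):B a4@(2,3):A a5@(2,2):A
t=8: a0@(1,0):A a1@(1,2):A a2@(2,5):A a3@(0,1):B a4@(2,3):A a5@(2,2):A

(1, 2)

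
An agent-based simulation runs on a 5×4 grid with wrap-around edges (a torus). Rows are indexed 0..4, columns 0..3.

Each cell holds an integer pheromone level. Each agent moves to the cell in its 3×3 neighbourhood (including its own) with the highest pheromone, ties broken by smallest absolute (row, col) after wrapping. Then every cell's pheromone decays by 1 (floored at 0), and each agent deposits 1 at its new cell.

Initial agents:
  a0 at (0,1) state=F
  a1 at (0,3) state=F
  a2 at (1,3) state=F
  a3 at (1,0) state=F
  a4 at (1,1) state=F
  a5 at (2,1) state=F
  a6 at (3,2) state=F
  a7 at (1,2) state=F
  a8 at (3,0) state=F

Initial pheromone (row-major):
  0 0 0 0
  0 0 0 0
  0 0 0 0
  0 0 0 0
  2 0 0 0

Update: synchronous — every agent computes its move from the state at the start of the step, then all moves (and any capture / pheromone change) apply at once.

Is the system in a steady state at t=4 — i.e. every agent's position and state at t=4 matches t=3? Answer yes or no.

no

t=1: a0@(4,0) a1@(4,0) a2@(0,0) a3@(0,0) a4@(0,0) a5@(1,0) a6@(2,1) a7@(0,1) a8@(4,0) | pheromone: 3 1 0 0 / 1 0 0 0 / 0 1 0 0 / 0 0 0 0 / 4 0 0 0
t=2: a0@(4,0) a1@(4,0) a2@(4,0) a3@(4,0) a4@(4,0) a5@(0,0) a6@(1,0) a7@(4,0) a8@(4,0) | pheromone: 3 0 0 0 / 1 0 0 0 / 0 0 0 0 / 0 0 0 0 / 10 0 0 0
t=3: a0@(4,0) a1@(4,0) a2@(4,0) a3@(4,0) a4@(4,0) a5@(4,0) a6@(0,0) a7@(4,0) a8@(4,0) | pheromone: 3 0 0 0 / 0 0 0 0 / 0 0 0 0 / 0 0 0 0 / 17 0 0 0
t=4: a0@(4,0) a1@(4,0) a2@(4,0) a3@(4,0) a4@(4,0) a5@(4,0) a6@(4,0) a7@(4,0) a8@(4,0) | pheromone: 2 0 0 0 / 0 0 0 0 / 0 0 0 0 / 0 0 0 0 / 25 0 0 0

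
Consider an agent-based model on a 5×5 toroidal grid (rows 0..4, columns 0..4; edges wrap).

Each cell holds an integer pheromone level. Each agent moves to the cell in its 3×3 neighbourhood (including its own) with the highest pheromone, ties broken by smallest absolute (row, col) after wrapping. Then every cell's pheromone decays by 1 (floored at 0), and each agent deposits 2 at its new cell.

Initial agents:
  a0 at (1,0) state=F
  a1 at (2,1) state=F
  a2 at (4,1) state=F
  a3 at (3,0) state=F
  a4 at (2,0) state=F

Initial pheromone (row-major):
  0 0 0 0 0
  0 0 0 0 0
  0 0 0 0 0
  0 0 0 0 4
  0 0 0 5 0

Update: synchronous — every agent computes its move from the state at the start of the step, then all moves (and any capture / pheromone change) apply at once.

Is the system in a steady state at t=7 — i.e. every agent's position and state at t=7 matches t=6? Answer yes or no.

yes

t=1: a0@(0,0) a1@(1,0) a2@(0,0) a3@(3,4) a4@(3,4) | pheromone: 4 0 0 0 0 / 2 0 0 0 0 / 0 0 0 0 0 / 0 0 0 0 7 / 0 0 0 4 0
t=2: a0@(0,0) a1@(0,0) a2@(0,0) a3@(3,4) a4@(3,4) | pheromone: 9 0 0 0 0 / 1 0 0 0 0 / 0 0 0 0 0 / 0 0 0 0 10 / 0 0 0 3 0
t=3: a0@(0,0) a1@(0,0) a2@(0,0) a3@(3,4) a4@(3,4) | pheromone: 14 0 0 0 0 / 0 0 0 0 0 / 0 0 0 0 0 / 0 0 0 0 13 / 0 0 0 2 0
t=4: a0@(0,0) a1@(0,0) a2@(0,0) a3@(3,4) a4@(3,4) | pheromone: 19 0 0 0 0 / 0 0 0 0 0 / 0 0 0 0 0 / 0 0 0 0 16 / 0 0 0 1 0
t=5: a0@(0,0) a1@(0,0) a2@(0,0) a3@(3,4) a4@(3,4) | pheromone: 24 0 0 0 0 / 0 0 0 0 0 / 0 0 0 0 0 / 0 0 0 0 19 / 0 0 0 0 0
t=6: a0@(0,0) a1@(0,0) a2@(0,0) a3@(3,4) a4@(3,4) | pheromone: 29 0 0 0 0 / 0 0 0 0 0 / 0 0 0 0 0 / 0 0 0 0 22 / 0 0 0 0 0
t=7: a0@(0,0) a1@(0,0) a2@(0,0) a3@(3,4) a4@(3,4) | pheromone: 34 0 0 0 0 / 0 0 0 0 0 / 0 0 0 0 0 / 0 0 0 0 25 / 0 0 0 0 0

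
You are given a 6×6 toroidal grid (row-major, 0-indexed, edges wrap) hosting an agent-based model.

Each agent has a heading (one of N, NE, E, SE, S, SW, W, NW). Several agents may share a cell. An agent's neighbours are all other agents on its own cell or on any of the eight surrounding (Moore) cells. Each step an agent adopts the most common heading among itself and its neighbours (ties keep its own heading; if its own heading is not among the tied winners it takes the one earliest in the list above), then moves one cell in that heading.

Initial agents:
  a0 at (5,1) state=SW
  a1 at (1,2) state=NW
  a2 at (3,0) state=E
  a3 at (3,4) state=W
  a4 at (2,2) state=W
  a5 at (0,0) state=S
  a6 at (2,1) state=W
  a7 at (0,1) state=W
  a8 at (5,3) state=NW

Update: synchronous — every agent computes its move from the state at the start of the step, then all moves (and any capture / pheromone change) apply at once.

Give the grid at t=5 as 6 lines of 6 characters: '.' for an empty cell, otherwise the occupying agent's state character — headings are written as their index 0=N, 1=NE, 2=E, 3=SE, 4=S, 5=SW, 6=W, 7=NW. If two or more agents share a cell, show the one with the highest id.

t=1: a0@(0,0):SW a1@(1,1):W a2@(3,1):E a3@(3,3):W a4@(2,1):W a5@(1,0):S a6@(2,0):W a7@(0,0):W a8@(4,2):NW
t=2: a0@(0,5):W a1@(1,0):W a2@(3,0):W a3@(3,2):W a4@(2,0):W a5@(1,5):W a6@(2,5):W a7@(0,5):W a8@(3,1):NW
t=3: a0@(0,4):W a1@(1,5):W a2@(3,5):W a3@(3,1):W a4@(2,5):W a5@(1,4):W a6@(2,4):W a7@(0,4):W a8@(3,0):W
t=4: a0@(0,3):W a1@(1,4):W a2@(3,4):W a3@(3,0):W a4@(2,4):W a5@(1,3):W a6@(2,3):W a7@(0,3):W a8@(3,5):W
t=5: a0@(0,2):W a1@(1,3):W a2@(3,3):W a3@(3,5):W a4@(2,3):W a5@(1,2):W a6@(2,2):W a7@(0,2):W a8@(3,4):W

..6...
..66..
..66..
...666
......
......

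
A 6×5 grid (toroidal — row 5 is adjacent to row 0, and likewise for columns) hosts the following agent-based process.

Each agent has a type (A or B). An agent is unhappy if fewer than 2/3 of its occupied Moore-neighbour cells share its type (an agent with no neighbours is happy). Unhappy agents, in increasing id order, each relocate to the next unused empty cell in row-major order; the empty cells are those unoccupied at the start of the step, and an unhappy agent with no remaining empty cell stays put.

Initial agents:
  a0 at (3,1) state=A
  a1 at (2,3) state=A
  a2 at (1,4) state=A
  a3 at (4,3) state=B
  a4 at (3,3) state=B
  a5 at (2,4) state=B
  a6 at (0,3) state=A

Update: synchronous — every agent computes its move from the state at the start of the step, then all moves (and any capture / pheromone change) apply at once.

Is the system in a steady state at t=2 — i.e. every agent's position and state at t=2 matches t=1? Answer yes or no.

t=1: a0@(3,1):A a1@(0,0):A a2@(1,4):A a3@(4,3):B a4@(3,3):B a5@(0,1):B a6@(0,3):A
t=2: a0@(3,1):A a1@(0,2):A a2@(1,4):A a3@(4,3):B a4@(3,3):B a5@(0,4):B a6@(0,3):A

no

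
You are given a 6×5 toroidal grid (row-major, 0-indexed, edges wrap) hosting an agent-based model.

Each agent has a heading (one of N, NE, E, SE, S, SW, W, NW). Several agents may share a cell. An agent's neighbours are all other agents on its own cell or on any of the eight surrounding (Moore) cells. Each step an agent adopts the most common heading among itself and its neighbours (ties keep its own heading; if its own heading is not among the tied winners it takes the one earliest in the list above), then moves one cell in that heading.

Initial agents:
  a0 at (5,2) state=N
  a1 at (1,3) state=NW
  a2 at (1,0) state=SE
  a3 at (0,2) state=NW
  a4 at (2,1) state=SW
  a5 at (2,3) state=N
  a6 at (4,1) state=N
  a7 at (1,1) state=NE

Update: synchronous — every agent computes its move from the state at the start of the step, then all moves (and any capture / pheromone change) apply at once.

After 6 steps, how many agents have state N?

4

t=1: a0@(4,2):N a1@(0,2):NW a2@(2,1):SE a3@(5,1):NW a4@(3,0):SW a5@(1,3):N a6@(3,1):N a7@(0,2):NE
t=2: a0@(3,2):N a1@(5,1):NW a2@(3,2):SE a3@(4,0):NW a4@(4,4):SW a5@(0,3):N a6@(2,1):N a7@(5,1):NW
t=3: a0@(2,2):N a1@(4,0):NW a2@(2,2):N a3@(3,4):NW a4@(5,3):SW a5@(5,3):N a6@(1,1):N a7@(4,0):NW
t=4: a0@(1,2):N a1@(3,4):NW a2@(1,2):N a3@(2,3):NW a4@(0,2):SW a5@(4,3):N a6@(0,1):N a7@(3,4):NW
t=5: a0@(0,2):N a1@(2,3):NW a2@(0,2):N a3@(1,2):NW a4@(5,2):N a5@(3,2):NW a6@(5,1):N a7@(2,3):NW
t=6: a0@(5,2):N a1@(1,2):NW a2@(5,2):N a3@(0,1):NW a4@(4,2):N a5@(2,1):NW a6@(4,1):N a7@(1,2):NW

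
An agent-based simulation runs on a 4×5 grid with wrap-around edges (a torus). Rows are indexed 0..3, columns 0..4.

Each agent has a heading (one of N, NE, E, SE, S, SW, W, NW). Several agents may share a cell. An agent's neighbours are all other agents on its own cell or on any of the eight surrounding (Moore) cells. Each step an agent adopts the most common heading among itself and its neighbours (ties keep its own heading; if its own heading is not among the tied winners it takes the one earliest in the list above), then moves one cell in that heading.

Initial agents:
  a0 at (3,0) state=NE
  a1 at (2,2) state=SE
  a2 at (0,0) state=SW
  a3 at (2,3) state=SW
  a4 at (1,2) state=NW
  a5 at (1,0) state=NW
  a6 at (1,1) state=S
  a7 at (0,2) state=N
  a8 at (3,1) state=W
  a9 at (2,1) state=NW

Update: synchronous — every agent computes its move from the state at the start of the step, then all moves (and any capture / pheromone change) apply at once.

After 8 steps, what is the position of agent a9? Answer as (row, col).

t=1: a0@(2,1):NE a1@(1,1):NW a2@(1,4):SW a3@(3,2):SW a4@(0,1):NW a5@(0,4):NW a6@(0,0):NW a7@(3,2):N a8@(3,0):W a9@(1,0):NW
t=2: a0@(1,0):NW a1@(0,0):NW a2@(0,3):NW a3@(0,1):SW a4@(3,0):NW a5@(3,3):NW a6@(3,4):NW a7@(2,2):N a8@(2,4):NW a9@(0,4):NW
t=3: a0@(0,4):NW a1@(3,4):NW a2@(3,2):NW a3@(3,0):NW a4@(2,4):NW a5@(2,2):NW a6@(2,3):NW a7@(1,2):N a8@(1,3):NW a9@(3,3):NW
t=4: a0@(3,3):NW a1@(2,3):NW a2@(2,1):NW a3@(2,4):NW a4@(1,3):NW a5@(1,1):NW a6@(1,2):NW a7@(0,1):NW a8@(0,2):NW a9@(2,2):NW
t=5: a0@(2,2):NW a1@(1,2):NW a2@(1,0):NW a3@(1,3):NW a4@(0,2):NW a5@(0,0):NW a6@(0,1):NW a7@(3,0):NW a8@(3,1):NW a9@(1,1):NW
t=6: a0@(1,1):NW a1@(0,1):NW a2@(0,4):NW a3@(0,2):NW a4@(3,1):NW a5@(3,4):NW a6@(3,0):NW a7@(2,4):NW a8@(2,0):NW a9@(0,0):NW
t=7: a0@(0,0):NW a1@(3,0):NW a2@(3,3):NW a3@(3,1):NW a4@(2,0):NW a5@(2,3):NW a6@(2,4):NW a7@(1,3):NW a8@(1,4):NW a9@(3,4):NW
t=8: a0@(3,4):NW a1@(2,4):NW a2@(2,2):NW a3@(2,0):NW a4@(1,4):NW a5@(1,2):NW a6@(1,3):NW a7@(0,2):NW a8@(0,3):NW a9@(2,3):NW

(2, 3)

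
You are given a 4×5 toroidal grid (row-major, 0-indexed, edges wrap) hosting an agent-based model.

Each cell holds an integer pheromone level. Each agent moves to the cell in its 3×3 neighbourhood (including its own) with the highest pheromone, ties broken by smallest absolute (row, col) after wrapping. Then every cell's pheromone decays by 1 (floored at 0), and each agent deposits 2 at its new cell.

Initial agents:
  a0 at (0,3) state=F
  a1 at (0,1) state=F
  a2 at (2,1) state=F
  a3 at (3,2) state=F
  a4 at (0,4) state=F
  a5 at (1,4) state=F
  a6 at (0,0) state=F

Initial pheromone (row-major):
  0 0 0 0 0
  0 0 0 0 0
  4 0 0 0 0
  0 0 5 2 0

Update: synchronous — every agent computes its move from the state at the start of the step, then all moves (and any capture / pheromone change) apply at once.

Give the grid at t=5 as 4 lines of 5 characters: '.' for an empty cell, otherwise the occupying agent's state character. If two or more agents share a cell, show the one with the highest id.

F....
.....
F....
..F..

t=1: a0@(3,2) a1@(3,2) a2@(3,2) a3@(3,2) a4@(3,3) a5@(2,0) a6@(0,0) | pheromone: 2 0 0 0 0 / 0 0 0 0 0 / 5 0 0 0 0 / 0 0 12 3 0
t=2: a0@(3,2) a1@(3,2) a2@(3,2) a3@(3,2) a4@(3,2) a5@(2,0) a6@(0,0) | pheromone: 3 0 0 0 0 / 0 0 0 0 0 / 6 0 0 0 0 / 0 0 21 2 0
t=3: a0@(3,2) a1@(3,2) a2@(3,2) a3@(3,2) a4@(3,2) a5@(2,0) a6@(0,0) | pheromone: 4 0 0 0 0 / 0 0 0 0 0 / 7 0 0 0 0 / 0 0 30 1 0
t=4: a0@(3,2) a1@(3,2) a2@(3,2) a3@(3,2) a4@(3,2) a5@(2,0) a6@(0,0) | pheromone: 5 0 0 0 0 / 0 0 0 0 0 / 8 0 0 0 0 / 0 0 39 0 0
t=5: a0@(3,2) a1@(3,2) a2@(3,2) a3@(3,2) a4@(3,2) a5@(2,0) a6@(0,0) | pheromone: 6 0 0 0 0 / 0 0 0 0 0 / 9 0 0 0 0 / 0 0 48 0 0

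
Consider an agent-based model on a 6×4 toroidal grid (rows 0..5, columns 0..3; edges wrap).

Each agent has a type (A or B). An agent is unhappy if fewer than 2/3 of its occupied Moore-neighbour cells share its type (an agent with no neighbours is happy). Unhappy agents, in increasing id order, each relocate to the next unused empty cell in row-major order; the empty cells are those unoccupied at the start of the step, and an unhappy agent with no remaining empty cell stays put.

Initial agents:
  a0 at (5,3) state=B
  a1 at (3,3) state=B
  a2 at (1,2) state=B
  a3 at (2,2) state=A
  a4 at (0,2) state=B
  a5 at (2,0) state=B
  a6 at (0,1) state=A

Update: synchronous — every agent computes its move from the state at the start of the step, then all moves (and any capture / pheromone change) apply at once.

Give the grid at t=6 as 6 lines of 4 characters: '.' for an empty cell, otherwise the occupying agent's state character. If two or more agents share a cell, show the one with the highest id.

BABB
...B
.A..
....
....
...B

t=1: a0@(5,3):B a1@(0,0):B a2@(0,3):B a3@(1,0):A a4@(0,2):B a5@(2,0):B a6@(1,1):A
t=2: a0@(5,3):B a1@(0,1):B a2@(0,3):B a3@(1,2):A a4@(0,2):B a5@(1,3):B a6@(2,1):A
t=3: a0@(5,3):B a1@(0,0):B a2@(0,3):B a3@(1,0):A a4@(0,2):B a5@(1,3):B a6@(2,1):A
t=4: a0@(5,3):B a1@(0,0):B a2@(0,3):B a3@(0,1):A a4@(0,2):B a5@(1,3):B a6@(2,1):A
t=5: a0@(5,3):B a1@(0,0):B a2@(0,3):B a3@(1,0):A a4@(0,2):B a5@(1,3):B a6@(2,1):A
t=6: a0@(5,3):B a1@(0,0):B a2@(0,3):B a3@(0,1):A a4@(0,2):B a5@(1,3):B a6@(2,1):A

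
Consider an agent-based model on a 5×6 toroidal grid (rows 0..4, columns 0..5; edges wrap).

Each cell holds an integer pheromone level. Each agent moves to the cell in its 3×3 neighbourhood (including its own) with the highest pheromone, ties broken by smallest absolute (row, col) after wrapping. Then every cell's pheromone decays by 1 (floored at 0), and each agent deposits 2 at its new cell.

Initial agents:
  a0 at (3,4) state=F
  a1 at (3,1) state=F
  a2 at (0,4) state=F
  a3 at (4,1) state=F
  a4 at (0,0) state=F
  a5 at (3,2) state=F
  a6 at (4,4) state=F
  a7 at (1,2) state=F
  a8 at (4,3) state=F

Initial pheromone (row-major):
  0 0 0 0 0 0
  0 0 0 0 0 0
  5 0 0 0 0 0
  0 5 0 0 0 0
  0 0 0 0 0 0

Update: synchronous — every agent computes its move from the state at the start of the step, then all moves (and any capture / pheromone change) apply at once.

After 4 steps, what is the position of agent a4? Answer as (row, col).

(0, 0)

t=1: a0@(2,3) a1@(2,0) a2@(0,3) a3@(3,1) a4@(0,0) a5@(3,1) a6@(0,3) a7@(0,1) a8@(0,2) | pheromone: 2 2 2 4 0 0 / 0 0 0 0 0 0 / 6 0 0 2 0 0 / 0 8 0 0 0 0 / 0 0 0 0 0 0
t=2: a0@(2,3) a1@(3,1) a2@(0,3) a3@(3,1) a4@(0,0) a5@(3,1) a6@(0,3) a7@(0,0) a8@(0,3) | pheromone: 5 1 1 9 0 0 / 0 0 0 0 0 0 / 5 0 0 3 0 0 / 0 13 0 0 0 0 / 0 0 0 0 0 0
t=3: a0@(2,3) a1@(3,1) a2@(0,3) a3@(3,1) a4@(0,0) a5@(3,1) a6@(0,3) a7@(0,0) a8@(0,3) | pheromone: 8 0 0 14 0 0 / 0 0 0 0 0 0 / 4 0 0 4 0 0 / 0 18 0 0 0 0 / 0 0 0 0 0 0
t=4: a0@(2,3) a1@(3,1) a2@(0,3) a3@(3,1) a4@(0,0) a5@(3,1) a6@(0,3) a7@(0,0) a8@(0,3) | pheromone: 11 0 0 19 0 0 / 0 0 0 0 0 0 / 3 0 0 5 0 0 / 0 23 0 0 0 0 / 0 0 0 0 0 0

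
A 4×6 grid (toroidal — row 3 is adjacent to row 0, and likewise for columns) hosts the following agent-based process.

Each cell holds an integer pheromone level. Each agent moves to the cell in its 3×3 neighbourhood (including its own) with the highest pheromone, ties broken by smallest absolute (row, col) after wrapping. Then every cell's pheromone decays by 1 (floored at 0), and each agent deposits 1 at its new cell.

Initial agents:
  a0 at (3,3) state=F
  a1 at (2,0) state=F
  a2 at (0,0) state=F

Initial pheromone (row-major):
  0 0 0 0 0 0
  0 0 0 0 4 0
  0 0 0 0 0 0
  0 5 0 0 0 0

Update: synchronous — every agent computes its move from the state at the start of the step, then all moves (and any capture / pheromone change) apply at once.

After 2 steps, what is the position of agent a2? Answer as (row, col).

t=1: a0@(0,2) a1@(3,1) a2@(3,1) | pheromone: 0 0 1 0 0 0 / 0 0 0 0 3 0 / 0 0 0 0 0 0 / 0 6 0 0 0 0
t=2: a0@(3,1) a1@(3,1) a2@(3,1) | pheromone: 0 0 0 0 0 0 / 0 0 0 0 2 0 / 0 0 0 0 0 0 / 0 8 0 0 0 0

(3, 1)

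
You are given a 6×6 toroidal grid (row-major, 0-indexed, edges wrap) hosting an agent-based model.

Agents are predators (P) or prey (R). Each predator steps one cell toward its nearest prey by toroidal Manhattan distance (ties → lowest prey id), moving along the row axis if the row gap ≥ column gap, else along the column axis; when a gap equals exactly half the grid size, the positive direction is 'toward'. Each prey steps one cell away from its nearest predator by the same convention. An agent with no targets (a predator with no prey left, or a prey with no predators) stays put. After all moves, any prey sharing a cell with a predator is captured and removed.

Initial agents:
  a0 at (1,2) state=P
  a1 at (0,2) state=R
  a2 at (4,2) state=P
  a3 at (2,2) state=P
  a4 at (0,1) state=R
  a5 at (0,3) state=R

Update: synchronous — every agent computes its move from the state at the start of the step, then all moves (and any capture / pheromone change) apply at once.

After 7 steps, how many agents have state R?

2

t=1: a0@(0,2):P a2@(5,2):P a3@(1,2):P a4@(5,1):R a5@(5,3):R
t=2: a0@(5,2):P a2@(5,1):P a3@(0,2):P a4@(5,0):R a5@(5,4):R
t=3: a0@(5,1):P a2@(5,0):P a3@(0,1):P a4@(5,5):R a5@(5,5):R
t=4: a0@(5,0):P a2@(5,5):P a3@(0,0):P a4@(5,4):R a5@(5,4):R
t=5: a0@(5,5):P a2@(5,4):P a3@(0,5):P a4@(5,3):R a5@(5,3):R
t=6: a0@(5,4):P a2@(5,3):P a3@(0,4):P a4@(5,2):R a5@(5,2):R
t=7: a0@(5,3):P a2@(5,2):P a3@(0,3):P a4@(5,1):R a5@(5,1):R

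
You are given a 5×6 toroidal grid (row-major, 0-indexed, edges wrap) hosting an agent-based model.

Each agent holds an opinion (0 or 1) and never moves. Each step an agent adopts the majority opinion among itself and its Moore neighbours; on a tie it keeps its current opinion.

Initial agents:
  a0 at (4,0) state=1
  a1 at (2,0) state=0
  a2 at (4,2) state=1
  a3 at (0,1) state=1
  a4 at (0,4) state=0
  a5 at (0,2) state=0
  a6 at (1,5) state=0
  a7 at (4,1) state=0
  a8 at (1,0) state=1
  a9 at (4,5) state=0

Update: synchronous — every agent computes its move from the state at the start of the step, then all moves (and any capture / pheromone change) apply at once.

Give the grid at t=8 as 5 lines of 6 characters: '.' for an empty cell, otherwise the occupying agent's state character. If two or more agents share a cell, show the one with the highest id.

.11.0.
1....0
0.....
......
111..0

t=1: a0@(4,0):1 a1@(2,0):0 a2@(4,2):1 a3@(0,1):1 a4@(0,4):0 a5@(0,2):0 a6@(1,5):0 a7@(4,1):1 a8@(1,0):1 a9@(4,5):0
t=2: a0@(4,0):1 a1@(2,0):0 a2@(4,2):1 a3@(0,1):1 a4@(0,4):0 a5@(0,2):1 a6@(1,5):0 a7@(4,1):1 a8@(1,0):1 a9@(4,5):0
t=3: (unchanged — steady state)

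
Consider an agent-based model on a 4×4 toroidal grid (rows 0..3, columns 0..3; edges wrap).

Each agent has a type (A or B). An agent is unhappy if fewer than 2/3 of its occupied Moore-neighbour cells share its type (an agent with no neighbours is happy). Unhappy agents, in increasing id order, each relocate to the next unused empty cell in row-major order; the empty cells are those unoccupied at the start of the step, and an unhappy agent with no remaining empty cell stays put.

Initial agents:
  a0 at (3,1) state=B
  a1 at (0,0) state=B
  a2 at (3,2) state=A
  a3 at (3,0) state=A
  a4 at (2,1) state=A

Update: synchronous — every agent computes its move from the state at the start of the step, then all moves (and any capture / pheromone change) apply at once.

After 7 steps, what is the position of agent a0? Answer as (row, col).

(0, 2)

t=1: a0@(0,1):B a1@(0,2):B a2@(0,3):A a3@(1,0):A a4@(2,1):A
t=2: a0@(0,0):B a1@(1,1):B a2@(1,2):A a3@(1,0):A a4@(2,1):A
t=3: a0@(0,1):B a1@(0,2):B a2@(0,3):A a3@(1,3):A a4@(2,1):A
t=4: a0@(0,1):B a1@(0,0):B a2@(1,0):A a3@(1,1):A a4@(2,1):A
t=5: a0@(0,2):B a1@(0,3):B a2@(1,2):A a3@(1,3):A a4@(2,1):A
t=6: a0@(0,0):B a1@(0,1):B a2@(1,0):A a3@(1,1):A a4@(2,1):A
t=7: a0@(0,2):B a1@(0,3):B a2@(1,2):A a3@(1,3):A a4@(2,1):A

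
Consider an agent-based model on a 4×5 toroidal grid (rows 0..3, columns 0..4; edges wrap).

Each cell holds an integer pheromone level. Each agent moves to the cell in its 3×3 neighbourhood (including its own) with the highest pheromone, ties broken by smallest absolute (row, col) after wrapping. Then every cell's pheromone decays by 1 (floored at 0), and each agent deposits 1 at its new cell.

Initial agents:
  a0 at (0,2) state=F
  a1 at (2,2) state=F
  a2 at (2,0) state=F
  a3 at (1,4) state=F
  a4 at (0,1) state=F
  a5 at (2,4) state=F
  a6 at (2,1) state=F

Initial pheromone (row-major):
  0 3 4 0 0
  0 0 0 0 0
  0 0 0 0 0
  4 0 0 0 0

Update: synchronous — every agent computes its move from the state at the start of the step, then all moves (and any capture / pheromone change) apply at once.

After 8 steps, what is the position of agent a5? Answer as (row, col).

(3, 0)

t=1: a0@(0,2) a1@(1,1) a2@(3,0) a3@(0,0) a4@(0,2) a5@(3,0) a6@(3,0) | pheromone: 1 2 5 0 0 / 0 1 0 0 0 / 0 0 0 0 0 / 6 0 0 0 0
t=2: a0@(0,2) a1@(0,2) a2@(3,0) a3@(3,0) a4@(0,2) a5@(3,0) a6@(3,0) | pheromone: 0 1 7 0 0 / 0 0 0 0 0 / 0 0 0 0 0 / 9 0 0 0 0
t=3: a0@(0,2) a1@(0,2) a2@(3,0) a3@(3,0) a4@(0,2) a5@(3,0) a6@(3,0) | pheromone: 0 0 9 0 0 / 0 0 0 0 0 / 0 0 0 0 0 / 12 0 0 0 0
t=4: a0@(0,2) a1@(0,2) a2@(3,0) a3@(3,0) a4@(0,2) a5@(3,0) a6@(3,0) | pheromone: 0 0 11 0 0 / 0 0 0 0 0 / 0 0 0 0 0 / 15 0 0 0 0
t=5: a0@(0,2) a1@(0,2) a2@(3,0) a3@(3,0) a4@(0,2) a5@(3,0) a6@(3,0) | pheromone: 0 0 13 0 0 / 0 0 0 0 0 / 0 0 0 0 0 / 18 0 0 0 0
t=6: a0@(0,2) a1@(0,2) a2@(3,0) a3@(3,0) a4@(0,2) a5@(3,0) a6@(3,0) | pheromone: 0 0 15 0 0 / 0 0 0 0 0 / 0 0 0 0 0 / 21 0 0 0 0
t=7: a0@(0,2) a1@(0,2) a2@(3,0) a3@(3,0) a4@(0,2) a5@(3,0) a6@(3,0) | pheromone: 0 0 17 0 0 / 0 0 0 0 0 / 0 0 0 0 0 / 24 0 0 0 0
t=8: a0@(0,2) a1@(0,2) a2@(3,0) a3@(3,0) a4@(0,2) a5@(3,0) a6@(3,0) | pheromone: 0 0 19 0 0 / 0 0 0 0 0 / 0 0 0 0 0 / 27 0 0 0 0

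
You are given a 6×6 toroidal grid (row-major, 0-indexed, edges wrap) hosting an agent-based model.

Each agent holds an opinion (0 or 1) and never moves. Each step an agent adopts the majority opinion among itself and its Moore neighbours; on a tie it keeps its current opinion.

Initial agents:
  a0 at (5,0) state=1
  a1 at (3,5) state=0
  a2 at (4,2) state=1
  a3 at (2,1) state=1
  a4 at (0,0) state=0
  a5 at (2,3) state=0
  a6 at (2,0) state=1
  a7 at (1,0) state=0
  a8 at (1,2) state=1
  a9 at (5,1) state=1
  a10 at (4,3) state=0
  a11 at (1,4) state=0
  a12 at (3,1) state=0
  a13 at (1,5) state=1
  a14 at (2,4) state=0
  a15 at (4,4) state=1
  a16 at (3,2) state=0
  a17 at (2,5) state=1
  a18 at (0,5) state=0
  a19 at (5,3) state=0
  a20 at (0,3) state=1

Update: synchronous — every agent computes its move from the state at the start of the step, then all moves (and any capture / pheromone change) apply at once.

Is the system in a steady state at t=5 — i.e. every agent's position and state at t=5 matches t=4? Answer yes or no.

no

t=1: a0@(5,0):1 a1@(3,5):1 a2@(4,2):0 a3@(2,1):1 a4@(0,0):0 a5@(2,3):0 a6@(2,0):1 a7@(1,0):1 a8@(1,2):1 a9@(5,1):1 a10@(4,3):0 a11@(1,4):0 a12@(3,1):1 a13@(1,5):0 a14@(2,4):0 a15@(4,4):0 a16@(3,2):0 a17@(2,5):0 a18@(0,5):0 a19@(5,3):1 a20@(0,3):1
t=2: a0@(5,0):1 a1@(3,5):0 a2@(4,2):0 a3@(2,1):1 a4@(0,0):0 a5@(2,3):0 a6@(2,0):1 a7@(1,0):0 a8@(1,2):1 a9@(5,1):1 a10@(4,3):0 a11@(1,4):0 a12@(3,1):1 a13@(1,5):0 a14@(2,4):0 a15@(4,4):0 a16@(3,2):0 a17@(2,5):0 a18@(0,5):0 a19@(5,3):0 a20@(0,3):1
t=3: a0@(5,0):1 a1@(3,5):0 a2@(4,2):0 a3@(2,1):1 a4@(0,0):0 a5@(2,3):0 a6@(2,0):0 a7@(1,0):0 a8@(1,2):1 a9@(5,1):1 a10@(4,3):0 a11@(1,4):0 a12@(3,1):1 a13@(1,5):0 a14@(2,4):0 a15@(4,4):0 a16@(3,2):0 a17@(2,5):0 a18@(0,5):0 a19@(5,3):0 a20@(0,3):1
t=4: a0@(5,0):1 a1@(3,5):0 a2@(4,2):0 a3@(2,1):1 a4@(0,0):0 a5@(2,3):0 a6@(2,0):0 a7@(1,0):0 a8@(1,2):1 a9@(5,1):1 a10@(4,3):0 a11@(1,4):0 a12@(3,1):0 a13@(1,5):0 a14@(2,4):0 a15@(4,4):0 a16@(3,2):0 a17@(2,5):0 a18@(0,5):0 a19@(5,3):0 a20@(0,3):1
t=5: a0@(5,0):1 a1@(3,5):0 a2@(4,2):0 a3@(2,1):0 a4@(0,0):0 a5@(2,3):0 a6@(2,0):0 a7@(1,0):0 a8@(1,2):1 a9@(5,1):1 a10@(4,3):0 a11@(1,4):0 a12@(3,1):0 a13@(1,5):0 a14@(2,4):0 a15@(4,4):0 a16@(3,2):0 a17@(2,5):0 a18@(0,5):0 a19@(5,3):0 a20@(0,3):1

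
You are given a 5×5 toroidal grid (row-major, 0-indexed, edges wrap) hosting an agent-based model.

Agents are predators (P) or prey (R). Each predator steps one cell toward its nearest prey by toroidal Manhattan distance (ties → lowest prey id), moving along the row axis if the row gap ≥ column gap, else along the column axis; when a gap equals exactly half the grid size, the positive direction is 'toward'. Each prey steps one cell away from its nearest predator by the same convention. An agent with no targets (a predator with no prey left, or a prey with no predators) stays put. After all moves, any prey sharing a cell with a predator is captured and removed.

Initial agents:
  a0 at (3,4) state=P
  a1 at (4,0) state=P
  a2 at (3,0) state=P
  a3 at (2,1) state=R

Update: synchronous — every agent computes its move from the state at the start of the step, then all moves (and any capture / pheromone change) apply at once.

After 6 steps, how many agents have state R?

t=1: a0@(3,0):P a1@(3,0):P a2@(2,0):P a3@(1,1):R
t=2: a0@(2,0):P a1@(2,0):P a2@(1,0):P a3@(0,1):R
t=3: a0@(1,0):P a1@(1,0):P a2@(0,0):P a3@(4,1):R
t=4: a0@(0,0):P a1@(0,0):P a2@(4,0):P a3@(3,1):R
t=5: a0@(4,0):P a1@(4,0):P a2@(3,0):P a3@(2,1):R
t=6: a0@(3,0):P a1@(3,0):P a2@(2,0):P a3@(1,1):R

1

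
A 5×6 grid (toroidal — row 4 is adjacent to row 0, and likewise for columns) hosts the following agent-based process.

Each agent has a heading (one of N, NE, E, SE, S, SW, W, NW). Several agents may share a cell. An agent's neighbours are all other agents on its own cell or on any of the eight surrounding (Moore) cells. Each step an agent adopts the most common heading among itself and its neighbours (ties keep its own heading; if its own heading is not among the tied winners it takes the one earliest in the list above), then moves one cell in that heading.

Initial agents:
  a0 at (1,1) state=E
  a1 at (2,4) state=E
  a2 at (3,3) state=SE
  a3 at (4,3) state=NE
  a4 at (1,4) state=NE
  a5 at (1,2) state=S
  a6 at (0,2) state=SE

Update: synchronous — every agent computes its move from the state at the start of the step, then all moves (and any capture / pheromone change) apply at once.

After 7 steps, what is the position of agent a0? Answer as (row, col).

t=1: a0@(1,2):E a1@(2,5):E a2@(4,4):SE a3@(0,4):SE a4@(0,5):NE a5@(2,2):S a6@(1,3):SE
t=2: a0@(1,3):E a1@(2,0):E a2@(0,5):SE a3@(1,5):SE a4@(1,0):SE a5@(3,2):S a6@(2,4):SE
t=3: a0@(1,4):E a1@(3,1):SE a2@(1,0):SE a3@(2,0):SE a4@(2,1):SE a5@(4,2):S a6@(3,5):SE
t=4: a0@(1,5):E a1@(4,2):SE a2@(2,1):SE a3@(3,1):SE a4@(3,2):SE a5@(0,2):S a6@(4,0):SE
t=5: a0@(1,0):E a1@(0,3):SE a2@(3,2):SE a3@(4,2):SE a4@(4,3):SE a5@(1,2):S a6@(0,1):SE
t=6: a0@(1,1):E a1@(1,4):SE a2@(4,3):SE a3@(0,3):SE a4@(0,4):SE a5@(2,3):SE a6@(1,2):SE
t=7: a0@(1,2):E a1@(2,5):SE a2@(0,4):SE a3@(1,4):SE a4@(1,5):SE a5@(3,4):SE a6@(2,3):SE

(1, 2)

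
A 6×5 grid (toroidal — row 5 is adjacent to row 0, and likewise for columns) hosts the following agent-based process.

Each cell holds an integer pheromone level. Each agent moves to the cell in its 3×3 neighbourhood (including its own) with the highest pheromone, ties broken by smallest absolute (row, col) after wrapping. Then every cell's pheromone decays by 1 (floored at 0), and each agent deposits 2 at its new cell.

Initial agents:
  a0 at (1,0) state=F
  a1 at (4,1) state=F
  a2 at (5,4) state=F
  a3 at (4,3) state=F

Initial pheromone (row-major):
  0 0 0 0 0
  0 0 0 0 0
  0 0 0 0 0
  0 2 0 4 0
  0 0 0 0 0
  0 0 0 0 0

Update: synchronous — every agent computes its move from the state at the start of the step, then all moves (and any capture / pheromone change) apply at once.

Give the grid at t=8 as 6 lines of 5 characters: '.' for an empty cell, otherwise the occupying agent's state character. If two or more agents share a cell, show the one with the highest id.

t=1: a0@(0,0) a1@(3,1) a2@(0,0) a3@(3,3) | pheromone: 4 0 0 0 0 / 0 0 0 0 0 / 0 0 0 0 0 / 0 3 0 5 0 / 0 0 0 0 0 / 0 0 0 0 0
t=2: a0@(0,0) a1@(3,1) a2@(0,0) a3@(3,3) | pheromone: 7 0 0 0 0 / 0 0 0 0 0 / 0 0 0 0 0 / 0 4 0 6 0 / 0 0 0 0 0 / 0 0 0 0 0
t=3: a0@(0,0) a1@(3,1) a2@(0,0) a3@(3,3) | pheromone: 10 0 0 0 0 / 0 0 0 0 0 / 0 0 0 0 0 / 0 5 0 7 0 / 0 0 0 0 0 / 0 0 0 0 0
t=4: a0@(0,0) a1@(3,1) a2@(0,0) a3@(3,3) | pheromone: 13 0 0 0 0 / 0 0 0 0 0 / 0 0 0 0 0 / 0 6 0 8 0 / 0 0 0 0 0 / 0 0 0 0 0
t=5: a0@(0,0) a1@(3,1) a2@(0,0) a3@(3,3) | pheromone: 16 0 0 0 0 / 0 0 0 0 0 / 0 0 0 0 0 / 0 7 0 9 0 / 0 0 0 0 0 / 0 0 0 0 0
t=6: a0@(0,0) a1@(3,1) a2@(0,0) a3@(3,3) | pheromone: 19 0 0 0 0 / 0 0 0 0 0 / 0 0 0 0 0 / 0 8 0 10 0 / 0 0 0 0 0 / 0 0 0 0 0
t=7: a0@(0,0) a1@(3,1) a2@(0,0) a3@(3,3) | pheromone: 22 0 0 0 0 / 0 0 0 0 0 / 0 0 0 0 0 / 0 9 0 11 0 / 0 0 0 0 0 / 0 0 0 0 0
t=8: a0@(0,0) a1@(3,1) a2@(0,0) a3@(3,3) | pheromone: 25 0 0 0 0 / 0 0 0 0 0 / 0 0 0 0 0 / 0 10 0 12 0 / 0 0 0 0 0 / 0 0 0 0 0

F....
.....
.....
.F.F.
.....
.....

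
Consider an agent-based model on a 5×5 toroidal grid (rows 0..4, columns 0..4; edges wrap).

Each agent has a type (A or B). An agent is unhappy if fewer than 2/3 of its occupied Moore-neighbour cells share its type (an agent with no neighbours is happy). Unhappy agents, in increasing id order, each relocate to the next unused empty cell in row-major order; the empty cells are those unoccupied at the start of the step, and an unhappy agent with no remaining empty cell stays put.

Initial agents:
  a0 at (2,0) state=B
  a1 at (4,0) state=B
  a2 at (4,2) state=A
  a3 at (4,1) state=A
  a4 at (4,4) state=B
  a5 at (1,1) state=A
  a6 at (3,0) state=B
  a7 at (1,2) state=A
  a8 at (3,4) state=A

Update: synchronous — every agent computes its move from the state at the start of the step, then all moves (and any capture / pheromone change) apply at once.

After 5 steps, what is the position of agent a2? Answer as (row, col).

t=1: a0@(0,0):B a1@(0,1):B a2@(4,2):A a3@(0,2):A a4@(4,4):B a5@(0,3):A a6@(0,4):B a7@(1,2):A a8@(1,0):A
t=2: a0@(0,0):B a1@(1,1):B a2@(4,2):A a3@(0,2):A a4@(4,4):B a5@(1,3):A a6@(1,4):B a7@(1,2):A a8@(2,0):A
t=3: a0@(0,0):B a1@(0,1):B a2@(4,2):A a3@(0,2):A a4@(4,4):B a5@(1,3):A a6@(0,3):B a7@(1,2):A a8@(0,4):A
t=4: a0@(0,0):B a1@(1,0):B a2@(1,1):A a3@(1,4):A a4@(4,4):B a5@(1,3):A a6@(2,0):B a7@(2,1):A a8@(2,2):A
t=5: a0@(0,1):B a1@(0,2):B a2@(0,3):A a3@(0,4):A a4@(4,4):B a5@(1,3):A a6@(1,2):B a7@(2,3):A a8@(2,2):A

(0, 3)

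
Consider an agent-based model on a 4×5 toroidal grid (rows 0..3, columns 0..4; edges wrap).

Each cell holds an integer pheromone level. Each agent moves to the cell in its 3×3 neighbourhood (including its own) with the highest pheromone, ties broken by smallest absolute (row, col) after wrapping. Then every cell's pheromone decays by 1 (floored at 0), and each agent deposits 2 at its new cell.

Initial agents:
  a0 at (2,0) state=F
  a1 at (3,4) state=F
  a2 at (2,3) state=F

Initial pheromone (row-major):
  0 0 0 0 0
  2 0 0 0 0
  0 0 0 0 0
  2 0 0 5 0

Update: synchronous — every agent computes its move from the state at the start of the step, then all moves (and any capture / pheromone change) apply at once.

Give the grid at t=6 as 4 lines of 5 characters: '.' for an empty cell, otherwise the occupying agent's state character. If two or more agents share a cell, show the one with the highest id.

.....
F....
.....
...F.

t=1: a0@(1,0) a1@(3,3) a2@(3,3) | pheromone: 0 0 0 0 0 / 3 0 0 0 0 / 0 0 0 0 0 / 1 0 0 8 0
t=2: a0@(1,0) a1@(3,3) a2@(3,3) | pheromone: 0 0 0 0 0 / 4 0 0 0 0 / 0 0 0 0 0 / 0 0 0 11 0
t=3: a0@(1,0) a1@(3,3) a2@(3,3) | pheromone: 0 0 0 0 0 / 5 0 0 0 0 / 0 0 0 0 0 / 0 0 0 14 0
t=4: a0@(1,0) a1@(3,3) a2@(3,3) | pheromone: 0 0 0 0 0 / 6 0 0 0 0 / 0 0 0 0 0 / 0 0 0 17 0
t=5: a0@(1,0) a1@(3,3) a2@(3,3) | pheromone: 0 0 0 0 0 / 7 0 0 0 0 / 0 0 0 0 0 / 0 0 0 20 0
t=6: a0@(1,0) a1@(3,3) a2@(3,3) | pheromone: 0 0 0 0 0 / 8 0 0 0 0 / 0 0 0 0 0 / 0 0 0 23 0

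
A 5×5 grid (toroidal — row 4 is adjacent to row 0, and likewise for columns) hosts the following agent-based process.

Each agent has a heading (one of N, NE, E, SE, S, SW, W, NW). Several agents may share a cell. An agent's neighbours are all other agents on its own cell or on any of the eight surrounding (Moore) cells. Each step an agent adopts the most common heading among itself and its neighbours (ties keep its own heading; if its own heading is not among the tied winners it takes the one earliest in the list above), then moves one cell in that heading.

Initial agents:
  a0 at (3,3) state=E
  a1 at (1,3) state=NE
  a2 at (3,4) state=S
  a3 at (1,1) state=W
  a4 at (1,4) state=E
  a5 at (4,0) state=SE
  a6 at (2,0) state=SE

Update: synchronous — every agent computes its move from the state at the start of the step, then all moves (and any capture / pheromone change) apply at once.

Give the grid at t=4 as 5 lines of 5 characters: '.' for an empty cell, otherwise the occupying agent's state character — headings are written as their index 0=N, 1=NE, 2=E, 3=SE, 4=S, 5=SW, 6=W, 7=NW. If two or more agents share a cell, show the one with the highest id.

.....
....3
..133
..233
.....

t=1: a0@(3,4):E a1@(0,4):NE a2@(4,0):SE a3@(1,0):W a4@(1,0):E a5@(0,1):SE a6@(3,1):SE
t=2: a0@(3,0):E a1@(4,0):NE a2@(0,1):SE a3@(1,4):W a4@(1,1):E a5@(1,2):SE a6@(4,2):SE
t=3: a0@(3,1):E a1@(3,1):NE a2@(1,2):SE a3@(1,3):W a4@(2,2):SE a5@(2,3):SE a6@(0,3):SE
t=4: a0@(3,2):E a1@(2,2):NE a2@(2,3):SE a3@(2,4):SE a4@(3,3):SE a5@(3,4):SE a6@(1,4):SE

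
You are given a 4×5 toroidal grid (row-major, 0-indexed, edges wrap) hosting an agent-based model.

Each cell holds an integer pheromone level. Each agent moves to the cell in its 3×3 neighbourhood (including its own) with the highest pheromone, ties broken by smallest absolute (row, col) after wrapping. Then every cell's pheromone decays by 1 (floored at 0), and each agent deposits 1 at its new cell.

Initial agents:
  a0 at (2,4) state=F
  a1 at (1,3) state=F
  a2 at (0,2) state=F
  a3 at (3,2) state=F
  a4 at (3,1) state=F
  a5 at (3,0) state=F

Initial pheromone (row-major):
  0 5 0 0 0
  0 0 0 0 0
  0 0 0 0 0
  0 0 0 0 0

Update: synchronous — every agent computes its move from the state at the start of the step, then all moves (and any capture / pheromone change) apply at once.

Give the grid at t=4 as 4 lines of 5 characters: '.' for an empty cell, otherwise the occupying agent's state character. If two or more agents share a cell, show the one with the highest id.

.F...
.....
.....
.....

t=1: a0@(1,0) a1@(0,2) a2@(0,1) a3@(0,1) a4@(0,1) a5@(0,1) | pheromone: 0 8 1 0 0 / 1 0 0 0 0 / 0 0 0 0 0 / 0 0 0 0 0
t=2: a0@(0,1) a1@(0,1) a2@(0,1) a3@(0,1) a4@(0,1) a5@(0,1) | pheromone: 0 13 0 0 0 / 0 0 0 0 0 / 0 0 0 0 0 / 0 0 0 0 0
t=3: a0@(0,1) a1@(0,1) a2@(0,1) a3@(0,1) a4@(0,1) a5@(0,1) | pheromone: 0 18 0 0 0 / 0 0 0 0 0 / 0 0 0 0 0 / 0 0 0 0 0
t=4: a0@(0,1) a1@(0,1) a2@(0,1) a3@(0,1) a4@(0,1) a5@(0,1) | pheromone: 0 23 0 0 0 / 0 0 0 0 0 / 0 0 0 0 0 / 0 0 0 0 0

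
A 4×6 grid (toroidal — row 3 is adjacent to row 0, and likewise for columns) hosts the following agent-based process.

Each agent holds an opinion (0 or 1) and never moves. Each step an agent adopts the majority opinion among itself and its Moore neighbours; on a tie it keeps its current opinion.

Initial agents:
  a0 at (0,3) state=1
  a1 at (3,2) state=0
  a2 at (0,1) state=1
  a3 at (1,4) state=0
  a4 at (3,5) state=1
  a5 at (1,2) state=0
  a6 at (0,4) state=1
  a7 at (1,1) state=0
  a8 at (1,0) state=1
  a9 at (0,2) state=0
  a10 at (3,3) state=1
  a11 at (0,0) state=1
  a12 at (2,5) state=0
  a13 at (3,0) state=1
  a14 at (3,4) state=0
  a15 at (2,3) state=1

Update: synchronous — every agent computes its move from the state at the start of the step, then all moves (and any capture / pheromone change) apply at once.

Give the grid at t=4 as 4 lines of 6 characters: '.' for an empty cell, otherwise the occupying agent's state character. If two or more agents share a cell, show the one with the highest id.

t=1: a0@(0,3):0 a1@(3,2):1 a2@(0,1):1 a3@(1,4):1 a4@(3,5):1 a5@(1,2):0 a6@(0,4):1 a7@(1,1):0 a8@(1,0):1 a9@(0,2):0 a10@(3,3):1 a11@(0,0):1 a12@(2,5):0 a13@(3,0):1 a14@(3,4):1 a15@(2,3):0
t=2: a0@(0,3):1 a1@(3,2):1 a2@(0,1):1 a3@(1,4):0 a4@(3,5):1 a5@(1,2):0 a6@(0,4):1 a7@(1,1):0 a8@(1,0):1 a9@(0,2):0 a10@(3,3):1 a11@(0,0):1 a12@(2,5):1 a13@(3,0):1 a14@(3,4):1 a15@(2,3):1
t=3: a0@(0,3):1 a1@(3,2):1 a2@(0,1):1 a3@(1,4):1 a4@(3,5):1 a5@(1,2):0 a6@(0,4):1 a7@(1,1):0 a8@(1,0):1 a9@(0,2):1 a10@(3,3):1 a11@(0,0):1 a12@(2,5):1 a13@(3,0):1 a14@(3,4):1 a15@(2,3):1
t=4: a0@(0,3):1 a1@(3,2):1 a2@(0,1):1 a3@(1,4):1 a4@(3,5):1 a5@(1,2):1 a6@(0,4):1 a7@(1,1):1 a8@(1,0):1 a9@(0,2):1 a10@(3,3):1 a11@(0,0):1 a12@(2,5):1 a13@(3,0):1 a14@(3,4):1 a15@(2,3):1

11111.
111.1.
...1.1
1.1111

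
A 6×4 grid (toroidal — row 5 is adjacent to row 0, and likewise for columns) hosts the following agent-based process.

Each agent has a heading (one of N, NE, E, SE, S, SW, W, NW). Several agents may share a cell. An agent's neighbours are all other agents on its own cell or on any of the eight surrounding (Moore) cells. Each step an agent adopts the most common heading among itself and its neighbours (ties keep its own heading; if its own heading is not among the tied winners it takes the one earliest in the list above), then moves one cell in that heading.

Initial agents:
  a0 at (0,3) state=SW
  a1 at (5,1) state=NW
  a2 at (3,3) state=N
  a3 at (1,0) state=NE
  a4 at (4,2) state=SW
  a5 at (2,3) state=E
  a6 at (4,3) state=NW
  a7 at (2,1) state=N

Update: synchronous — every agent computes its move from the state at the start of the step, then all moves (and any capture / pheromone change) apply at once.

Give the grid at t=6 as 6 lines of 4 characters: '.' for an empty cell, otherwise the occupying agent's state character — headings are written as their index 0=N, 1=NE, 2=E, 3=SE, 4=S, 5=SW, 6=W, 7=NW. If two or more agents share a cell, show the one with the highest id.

....
..0.
.00.
0..0
77..
...7

t=1: a0@(1,2):SW a1@(4,0):NW a2@(2,3):N a3@(0,1):NE a4@(3,1):NW a5@(2,0):E a6@(3,2):NW a7@(1,1):N
t=2: a0@(0,2):N a1@(3,3):NW a2@(1,3):N a3@(5,2):NE a4@(2,0):NW a5@(1,0):N a6@(2,1):NW a7@(0,1):N
t=3: a0@(5,2):N a1@(2,2):NW a2@(0,3):N a3@(4,2):N a4@(1,3):NW a5@(0,0):N a6@(1,0):NW a7@(5,1):N
t=4: a0@(4,2):N a1@(1,1):NW a2@(5,3):N a3@(3,2):N a4@(0,2):NW a5@(5,0):N a6@(0,3):NW a7@(4,1):N
t=5: a0@(3,2):N a1@(0,0):NW a2@(4,3):N a3@(2,2):N a4@(5,1):NW a5@(4,0):N a6@(5,2):NW a7@(3,1):N
t=6: a0@(2,2):N a1@(5,3):NW a2@(3,3):N a3@(1,2):N a4@(4,0):NW a5@(3,0):N a6@(4,1):NW a7@(2,1):N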